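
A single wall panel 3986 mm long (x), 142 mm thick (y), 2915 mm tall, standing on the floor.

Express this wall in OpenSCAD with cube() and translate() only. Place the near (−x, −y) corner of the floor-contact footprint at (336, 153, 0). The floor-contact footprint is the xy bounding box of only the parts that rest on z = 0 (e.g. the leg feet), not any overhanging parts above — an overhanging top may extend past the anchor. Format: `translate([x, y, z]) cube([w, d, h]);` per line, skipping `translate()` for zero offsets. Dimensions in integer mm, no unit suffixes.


translate([336, 153, 0]) cube([3986, 142, 2915]);


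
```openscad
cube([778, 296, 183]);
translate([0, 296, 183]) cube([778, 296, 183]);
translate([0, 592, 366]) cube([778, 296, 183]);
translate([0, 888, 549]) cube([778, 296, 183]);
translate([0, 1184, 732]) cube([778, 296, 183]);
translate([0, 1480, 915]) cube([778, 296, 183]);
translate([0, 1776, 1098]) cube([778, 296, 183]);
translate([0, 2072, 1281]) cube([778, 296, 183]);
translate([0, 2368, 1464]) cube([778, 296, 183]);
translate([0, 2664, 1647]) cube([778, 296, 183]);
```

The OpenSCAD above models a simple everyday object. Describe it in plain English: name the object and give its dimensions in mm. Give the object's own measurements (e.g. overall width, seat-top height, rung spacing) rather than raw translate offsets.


A straight staircase of 10 solid steps. Each step is 778 mm wide (x), 296 mm deep (y, the going) and 183 mm tall (the rise). The first step rests on the floor; each subsequent step sits one going further in +y and one rise higher in +z, directly behind and above the previous step with no overlap.


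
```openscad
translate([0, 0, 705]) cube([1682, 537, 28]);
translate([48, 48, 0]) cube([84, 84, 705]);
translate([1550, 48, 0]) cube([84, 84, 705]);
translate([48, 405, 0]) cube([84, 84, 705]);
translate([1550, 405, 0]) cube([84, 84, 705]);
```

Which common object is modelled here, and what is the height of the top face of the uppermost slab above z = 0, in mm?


A table. The table height is 733 mm.

A 1682×537×28 slab sits at z = 705 on four 84 mm square posts — a table. The top surface is at 705 + 28 = 733 mm.


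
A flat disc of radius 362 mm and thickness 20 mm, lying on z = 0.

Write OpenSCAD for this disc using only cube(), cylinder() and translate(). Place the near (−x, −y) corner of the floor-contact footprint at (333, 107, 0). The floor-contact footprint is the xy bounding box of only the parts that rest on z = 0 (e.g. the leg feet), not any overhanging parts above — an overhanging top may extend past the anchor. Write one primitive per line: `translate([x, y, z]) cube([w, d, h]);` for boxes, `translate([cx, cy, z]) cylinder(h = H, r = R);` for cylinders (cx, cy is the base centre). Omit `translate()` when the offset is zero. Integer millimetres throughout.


translate([695, 469, 0]) cylinder(h = 20, r = 362);


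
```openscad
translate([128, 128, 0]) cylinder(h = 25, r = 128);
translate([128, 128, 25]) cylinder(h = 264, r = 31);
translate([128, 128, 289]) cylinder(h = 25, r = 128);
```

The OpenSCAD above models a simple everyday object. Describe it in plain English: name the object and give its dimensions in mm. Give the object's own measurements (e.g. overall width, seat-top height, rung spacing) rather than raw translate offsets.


A spool: two coaxial disc flanges of radius 128 mm and thickness 25 mm, joined by a core cylinder of radius 31 mm and height 264 mm. The lower flange rests on z = 0 and the three cylinders share a vertical axis.


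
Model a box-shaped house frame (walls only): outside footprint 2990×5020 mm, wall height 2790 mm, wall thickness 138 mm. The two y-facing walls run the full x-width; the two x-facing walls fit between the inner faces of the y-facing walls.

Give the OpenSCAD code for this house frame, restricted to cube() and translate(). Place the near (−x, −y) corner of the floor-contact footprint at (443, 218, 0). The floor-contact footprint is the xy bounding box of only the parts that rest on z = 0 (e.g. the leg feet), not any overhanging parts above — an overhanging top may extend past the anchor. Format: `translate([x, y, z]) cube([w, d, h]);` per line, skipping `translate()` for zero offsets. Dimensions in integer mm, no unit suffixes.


translate([443, 218, 0]) cube([2990, 138, 2790]);
translate([443, 5100, 0]) cube([2990, 138, 2790]);
translate([443, 356, 0]) cube([138, 4744, 2790]);
translate([3295, 356, 0]) cube([138, 4744, 2790]);


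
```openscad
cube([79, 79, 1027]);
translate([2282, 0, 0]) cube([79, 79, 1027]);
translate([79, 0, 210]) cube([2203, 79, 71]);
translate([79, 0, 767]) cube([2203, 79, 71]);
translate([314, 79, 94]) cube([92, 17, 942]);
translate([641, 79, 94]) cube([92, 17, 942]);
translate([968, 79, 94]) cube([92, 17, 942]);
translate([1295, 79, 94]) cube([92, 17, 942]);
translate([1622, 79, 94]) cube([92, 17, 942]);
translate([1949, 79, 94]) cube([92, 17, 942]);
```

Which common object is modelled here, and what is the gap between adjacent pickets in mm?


A fence section. The picket gap is 235 mm.

Two posts, two rails, 6 pickets — a fence section. Span 2203 mm holds 6 pickets of 92 mm with 7 equal gaps: ⌊(2203 − 6·92) / 7⌋ = 235 mm.


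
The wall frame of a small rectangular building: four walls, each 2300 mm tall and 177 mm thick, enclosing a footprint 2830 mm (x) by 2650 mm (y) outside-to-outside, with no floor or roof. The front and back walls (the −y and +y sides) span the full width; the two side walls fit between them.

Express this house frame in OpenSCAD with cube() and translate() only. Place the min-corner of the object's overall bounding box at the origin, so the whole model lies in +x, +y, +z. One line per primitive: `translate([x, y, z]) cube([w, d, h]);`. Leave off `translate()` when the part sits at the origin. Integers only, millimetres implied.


cube([2830, 177, 2300]);
translate([0, 2473, 0]) cube([2830, 177, 2300]);
translate([0, 177, 0]) cube([177, 2296, 2300]);
translate([2653, 177, 0]) cube([177, 2296, 2300]);


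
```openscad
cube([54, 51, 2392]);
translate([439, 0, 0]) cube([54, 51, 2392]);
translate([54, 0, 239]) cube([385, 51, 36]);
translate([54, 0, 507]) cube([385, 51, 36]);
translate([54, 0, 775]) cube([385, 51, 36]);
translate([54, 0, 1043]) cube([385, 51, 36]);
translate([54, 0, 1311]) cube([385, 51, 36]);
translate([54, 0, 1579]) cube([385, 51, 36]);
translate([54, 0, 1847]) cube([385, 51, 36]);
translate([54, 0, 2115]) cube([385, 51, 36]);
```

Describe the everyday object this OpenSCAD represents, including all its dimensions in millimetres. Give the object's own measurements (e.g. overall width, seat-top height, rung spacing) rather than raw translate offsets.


A straight ladder. Two 54×51 mm vertical rails, 2392 mm tall, stand 493 mm apart (outside-to-outside) with their front faces coplanar on the −y side. 8 rungs, each 51 mm deep and 36 mm tall, span between the inner faces of the rails, front faces flush with the rails. The lowest rung's underside is at z = 239 mm and rungs are spaced 268 mm apart (underside to underside).


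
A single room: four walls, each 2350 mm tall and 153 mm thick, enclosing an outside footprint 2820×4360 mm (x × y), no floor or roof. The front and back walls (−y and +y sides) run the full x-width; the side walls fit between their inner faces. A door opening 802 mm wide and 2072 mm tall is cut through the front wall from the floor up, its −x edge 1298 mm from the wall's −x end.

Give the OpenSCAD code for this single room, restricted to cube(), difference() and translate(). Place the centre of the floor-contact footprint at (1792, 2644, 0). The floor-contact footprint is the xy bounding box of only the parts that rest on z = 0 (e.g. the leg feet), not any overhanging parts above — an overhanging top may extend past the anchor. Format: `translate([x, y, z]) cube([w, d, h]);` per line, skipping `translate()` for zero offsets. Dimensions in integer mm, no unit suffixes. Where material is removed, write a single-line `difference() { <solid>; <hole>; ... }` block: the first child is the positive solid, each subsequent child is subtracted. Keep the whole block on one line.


difference() { translate([382, 464, 0]) cube([2820, 153, 2350]); translate([1680, 464, 0]) cube([802, 153, 2072]); }
translate([382, 4671, 0]) cube([2820, 153, 2350]);
translate([382, 617, 0]) cube([153, 4054, 2350]);
translate([3049, 617, 0]) cube([153, 4054, 2350]);


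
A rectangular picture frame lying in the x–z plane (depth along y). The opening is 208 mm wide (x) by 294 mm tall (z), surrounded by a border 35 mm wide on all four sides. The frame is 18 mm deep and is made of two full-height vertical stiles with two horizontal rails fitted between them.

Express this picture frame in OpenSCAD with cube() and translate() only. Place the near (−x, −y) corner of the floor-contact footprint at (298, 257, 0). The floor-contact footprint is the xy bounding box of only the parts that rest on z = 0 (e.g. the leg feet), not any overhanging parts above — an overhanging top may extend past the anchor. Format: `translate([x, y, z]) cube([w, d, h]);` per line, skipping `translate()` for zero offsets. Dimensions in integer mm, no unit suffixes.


translate([298, 257, 0]) cube([35, 18, 364]);
translate([541, 257, 0]) cube([35, 18, 364]);
translate([333, 257, 0]) cube([208, 18, 35]);
translate([333, 257, 329]) cube([208, 18, 35]);


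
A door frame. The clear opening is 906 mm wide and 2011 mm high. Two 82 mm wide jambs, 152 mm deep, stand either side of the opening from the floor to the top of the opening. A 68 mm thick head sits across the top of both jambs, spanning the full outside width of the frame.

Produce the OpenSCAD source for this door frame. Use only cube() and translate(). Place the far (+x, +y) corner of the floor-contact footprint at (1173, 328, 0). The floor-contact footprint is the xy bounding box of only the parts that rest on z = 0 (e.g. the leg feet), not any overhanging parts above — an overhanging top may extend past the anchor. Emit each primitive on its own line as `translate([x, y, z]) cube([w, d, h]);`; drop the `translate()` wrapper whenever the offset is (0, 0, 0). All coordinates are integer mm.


translate([103, 176, 0]) cube([82, 152, 2011]);
translate([1091, 176, 0]) cube([82, 152, 2011]);
translate([103, 176, 2011]) cube([1070, 152, 68]);


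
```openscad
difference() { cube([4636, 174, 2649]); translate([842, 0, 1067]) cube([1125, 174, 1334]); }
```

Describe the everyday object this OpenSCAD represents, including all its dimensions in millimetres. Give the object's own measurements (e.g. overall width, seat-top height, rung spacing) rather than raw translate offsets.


A wall 4636 mm long (x), 174 mm thick (y), 2649 mm tall, with a rectangular window opening cut through it. The opening is 1125 mm wide and 1334 mm tall; its sill is at z = 1067 mm and its near (−x) edge is 842 mm from the wall's −x end. The opening passes through the full wall thickness.


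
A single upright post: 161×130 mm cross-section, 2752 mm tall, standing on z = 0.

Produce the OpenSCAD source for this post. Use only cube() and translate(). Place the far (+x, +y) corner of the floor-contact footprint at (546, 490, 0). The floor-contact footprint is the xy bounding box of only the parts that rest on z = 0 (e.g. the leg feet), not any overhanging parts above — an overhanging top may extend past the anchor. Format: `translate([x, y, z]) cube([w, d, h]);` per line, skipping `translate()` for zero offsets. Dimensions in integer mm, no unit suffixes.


translate([385, 360, 0]) cube([161, 130, 2752]);


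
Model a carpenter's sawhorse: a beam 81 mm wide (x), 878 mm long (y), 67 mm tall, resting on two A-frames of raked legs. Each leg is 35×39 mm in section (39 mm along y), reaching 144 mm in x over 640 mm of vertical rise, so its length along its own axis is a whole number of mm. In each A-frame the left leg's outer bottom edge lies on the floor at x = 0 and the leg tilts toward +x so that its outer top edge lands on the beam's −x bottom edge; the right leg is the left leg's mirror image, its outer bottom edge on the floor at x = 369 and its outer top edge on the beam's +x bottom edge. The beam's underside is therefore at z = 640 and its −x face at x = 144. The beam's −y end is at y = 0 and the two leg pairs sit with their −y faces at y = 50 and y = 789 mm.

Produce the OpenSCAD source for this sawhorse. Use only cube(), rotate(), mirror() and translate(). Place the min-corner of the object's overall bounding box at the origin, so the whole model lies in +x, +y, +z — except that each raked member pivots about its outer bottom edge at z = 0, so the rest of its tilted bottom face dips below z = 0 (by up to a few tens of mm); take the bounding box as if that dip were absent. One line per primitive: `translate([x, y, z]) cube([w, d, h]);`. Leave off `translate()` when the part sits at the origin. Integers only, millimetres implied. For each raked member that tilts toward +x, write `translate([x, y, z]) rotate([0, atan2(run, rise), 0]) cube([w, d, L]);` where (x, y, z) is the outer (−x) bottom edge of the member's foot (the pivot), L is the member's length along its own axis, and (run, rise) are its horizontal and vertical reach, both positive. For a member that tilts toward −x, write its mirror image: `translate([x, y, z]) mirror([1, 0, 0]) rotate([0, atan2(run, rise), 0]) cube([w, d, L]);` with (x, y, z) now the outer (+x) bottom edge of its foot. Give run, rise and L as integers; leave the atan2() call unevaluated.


translate([144, 0, 640]) cube([81, 878, 67]);
translate([0, 50, 0]) rotate([0, atan2(144, 640), 0]) cube([35, 39, 656]);
translate([369, 50, 0]) mirror([1, 0, 0]) rotate([0, atan2(144, 640), 0]) cube([35, 39, 656]);
translate([0, 789, 0]) rotate([0, atan2(144, 640), 0]) cube([35, 39, 656]);
translate([369, 789, 0]) mirror([1, 0, 0]) rotate([0, atan2(144, 640), 0]) cube([35, 39, 656]);


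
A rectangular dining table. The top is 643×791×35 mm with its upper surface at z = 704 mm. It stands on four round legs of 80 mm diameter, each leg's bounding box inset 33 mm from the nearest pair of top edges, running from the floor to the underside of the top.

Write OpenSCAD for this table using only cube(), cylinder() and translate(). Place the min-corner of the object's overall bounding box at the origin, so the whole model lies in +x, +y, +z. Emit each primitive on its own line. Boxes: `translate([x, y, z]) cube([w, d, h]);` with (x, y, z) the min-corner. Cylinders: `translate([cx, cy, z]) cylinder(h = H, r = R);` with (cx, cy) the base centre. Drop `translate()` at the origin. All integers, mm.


// leg_h = 704 - 35 = 669
translate([0, 0, 669]) cube([643, 791, 35]);
translate([73, 73, 0]) cylinder(h = 669, r = 40);
translate([570, 73, 0]) cylinder(h = 669, r = 40);
translate([73, 718, 0]) cylinder(h = 669, r = 40);
translate([570, 718, 0]) cylinder(h = 669, r = 40);


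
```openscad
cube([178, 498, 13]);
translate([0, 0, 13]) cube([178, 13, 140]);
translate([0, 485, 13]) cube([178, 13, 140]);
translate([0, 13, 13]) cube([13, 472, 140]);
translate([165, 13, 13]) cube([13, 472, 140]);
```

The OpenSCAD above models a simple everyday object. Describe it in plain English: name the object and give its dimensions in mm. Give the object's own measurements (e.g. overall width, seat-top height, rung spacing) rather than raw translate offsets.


An open-topped rectangular box: outside dimensions 178×498×153 mm, with a uniform wall and base thickness of 13 mm. The base is a full 178×498 slab on the floor; four walls sit on top of the base. The front and back walls (the −y and +y sides) span the full width; the two side walls fit between them.


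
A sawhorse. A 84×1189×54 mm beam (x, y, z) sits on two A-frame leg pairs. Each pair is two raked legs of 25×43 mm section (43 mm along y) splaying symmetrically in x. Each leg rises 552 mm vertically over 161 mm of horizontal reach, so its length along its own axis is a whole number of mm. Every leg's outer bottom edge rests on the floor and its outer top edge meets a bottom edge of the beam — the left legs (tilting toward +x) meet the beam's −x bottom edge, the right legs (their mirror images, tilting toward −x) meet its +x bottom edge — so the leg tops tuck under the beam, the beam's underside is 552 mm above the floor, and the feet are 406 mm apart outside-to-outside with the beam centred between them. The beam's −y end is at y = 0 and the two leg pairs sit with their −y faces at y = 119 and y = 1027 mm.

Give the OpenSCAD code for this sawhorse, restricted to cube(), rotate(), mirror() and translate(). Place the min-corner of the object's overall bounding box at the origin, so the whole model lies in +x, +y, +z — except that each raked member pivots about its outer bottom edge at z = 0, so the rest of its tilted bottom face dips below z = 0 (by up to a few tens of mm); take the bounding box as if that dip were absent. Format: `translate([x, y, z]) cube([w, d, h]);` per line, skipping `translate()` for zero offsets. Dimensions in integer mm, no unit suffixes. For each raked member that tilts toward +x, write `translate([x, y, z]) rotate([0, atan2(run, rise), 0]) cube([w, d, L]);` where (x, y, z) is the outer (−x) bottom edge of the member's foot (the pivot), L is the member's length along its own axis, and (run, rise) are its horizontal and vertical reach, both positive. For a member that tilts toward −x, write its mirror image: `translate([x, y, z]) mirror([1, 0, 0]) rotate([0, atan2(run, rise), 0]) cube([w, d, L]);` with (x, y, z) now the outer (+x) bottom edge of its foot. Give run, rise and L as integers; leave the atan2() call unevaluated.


translate([161, 0, 552]) cube([84, 1189, 54]);
translate([0, 119, 0]) rotate([0, atan2(161, 552), 0]) cube([25, 43, 575]);
translate([406, 119, 0]) mirror([1, 0, 0]) rotate([0, atan2(161, 552), 0]) cube([25, 43, 575]);
translate([0, 1027, 0]) rotate([0, atan2(161, 552), 0]) cube([25, 43, 575]);
translate([406, 1027, 0]) mirror([1, 0, 0]) rotate([0, atan2(161, 552), 0]) cube([25, 43, 575]);


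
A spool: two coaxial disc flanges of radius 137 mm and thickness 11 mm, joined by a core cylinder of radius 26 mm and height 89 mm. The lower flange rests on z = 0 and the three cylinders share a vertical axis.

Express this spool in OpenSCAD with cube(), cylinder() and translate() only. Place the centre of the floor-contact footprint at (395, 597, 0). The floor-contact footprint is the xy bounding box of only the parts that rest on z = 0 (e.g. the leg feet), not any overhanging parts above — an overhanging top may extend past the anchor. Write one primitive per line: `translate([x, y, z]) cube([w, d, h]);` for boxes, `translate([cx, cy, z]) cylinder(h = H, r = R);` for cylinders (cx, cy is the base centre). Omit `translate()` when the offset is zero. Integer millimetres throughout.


translate([395, 597, 0]) cylinder(h = 11, r = 137);
translate([395, 597, 11]) cylinder(h = 89, r = 26);
translate([395, 597, 100]) cylinder(h = 11, r = 137);


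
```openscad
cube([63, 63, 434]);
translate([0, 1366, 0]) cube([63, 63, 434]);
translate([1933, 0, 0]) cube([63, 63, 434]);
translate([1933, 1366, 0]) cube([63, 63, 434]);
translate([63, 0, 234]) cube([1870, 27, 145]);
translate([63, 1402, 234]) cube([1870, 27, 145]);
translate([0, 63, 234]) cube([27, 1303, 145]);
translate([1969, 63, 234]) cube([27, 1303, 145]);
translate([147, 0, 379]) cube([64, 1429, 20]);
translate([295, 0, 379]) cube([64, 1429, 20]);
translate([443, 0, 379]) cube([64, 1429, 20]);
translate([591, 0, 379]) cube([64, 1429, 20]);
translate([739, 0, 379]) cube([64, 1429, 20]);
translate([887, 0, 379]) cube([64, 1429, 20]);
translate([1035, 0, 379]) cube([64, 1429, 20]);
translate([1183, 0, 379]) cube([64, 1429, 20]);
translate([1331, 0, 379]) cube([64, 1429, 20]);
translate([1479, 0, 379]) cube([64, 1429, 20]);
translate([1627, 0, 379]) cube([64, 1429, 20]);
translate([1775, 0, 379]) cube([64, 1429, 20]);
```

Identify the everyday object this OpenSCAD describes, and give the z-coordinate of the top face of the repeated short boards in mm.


A bed frame. The slat-top height is 399 mm.

Four posts, four rails, and a row of slats — a bed frame. Slats sit on the rails at z = 234 + 145 = 379; with slat thickness 20, the top is 399 mm.


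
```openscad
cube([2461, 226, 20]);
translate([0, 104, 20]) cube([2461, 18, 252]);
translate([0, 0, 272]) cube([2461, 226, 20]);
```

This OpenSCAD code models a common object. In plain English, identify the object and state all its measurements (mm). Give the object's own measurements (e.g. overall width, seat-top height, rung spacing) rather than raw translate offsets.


An I-beam lying along x, 2461 mm long. Overall section height 292 mm. Two flanges 226 mm wide (y) and 20 mm thick, one on the floor and one at the top; a web 18 mm thick runs between them, centred on the flange width.


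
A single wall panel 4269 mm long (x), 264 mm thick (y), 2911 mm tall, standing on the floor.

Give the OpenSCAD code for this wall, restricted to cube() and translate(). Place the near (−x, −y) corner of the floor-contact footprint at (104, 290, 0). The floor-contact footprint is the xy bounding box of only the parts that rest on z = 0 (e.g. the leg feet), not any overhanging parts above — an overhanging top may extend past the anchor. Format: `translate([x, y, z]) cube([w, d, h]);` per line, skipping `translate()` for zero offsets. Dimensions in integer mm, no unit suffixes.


translate([104, 290, 0]) cube([4269, 264, 2911]);


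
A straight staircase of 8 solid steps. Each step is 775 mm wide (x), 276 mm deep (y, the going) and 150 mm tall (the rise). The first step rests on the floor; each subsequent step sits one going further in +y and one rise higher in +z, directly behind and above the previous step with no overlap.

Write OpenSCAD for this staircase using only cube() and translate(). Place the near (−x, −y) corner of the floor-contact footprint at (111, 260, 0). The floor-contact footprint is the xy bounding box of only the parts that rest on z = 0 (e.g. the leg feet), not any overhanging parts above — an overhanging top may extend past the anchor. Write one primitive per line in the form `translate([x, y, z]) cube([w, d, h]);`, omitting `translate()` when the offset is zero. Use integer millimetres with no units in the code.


translate([111, 260, 0]) cube([775, 276, 150]);
translate([111, 536, 150]) cube([775, 276, 150]);
translate([111, 812, 300]) cube([775, 276, 150]);
translate([111, 1088, 450]) cube([775, 276, 150]);
translate([111, 1364, 600]) cube([775, 276, 150]);
translate([111, 1640, 750]) cube([775, 276, 150]);
translate([111, 1916, 900]) cube([775, 276, 150]);
translate([111, 2192, 1050]) cube([775, 276, 150]);


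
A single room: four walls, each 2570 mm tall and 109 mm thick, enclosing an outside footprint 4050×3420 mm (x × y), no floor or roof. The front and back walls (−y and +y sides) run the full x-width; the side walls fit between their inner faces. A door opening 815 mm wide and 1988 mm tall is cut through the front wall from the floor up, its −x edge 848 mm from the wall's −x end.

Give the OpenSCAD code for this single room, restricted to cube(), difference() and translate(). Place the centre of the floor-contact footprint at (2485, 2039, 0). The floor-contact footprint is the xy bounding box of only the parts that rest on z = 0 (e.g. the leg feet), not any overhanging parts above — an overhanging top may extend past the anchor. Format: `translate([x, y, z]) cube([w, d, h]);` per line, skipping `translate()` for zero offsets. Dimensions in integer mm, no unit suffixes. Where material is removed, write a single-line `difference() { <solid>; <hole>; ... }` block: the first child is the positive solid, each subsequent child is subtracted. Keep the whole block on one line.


difference() { translate([460, 329, 0]) cube([4050, 109, 2570]); translate([1308, 329, 0]) cube([815, 109, 1988]); }
translate([460, 3640, 0]) cube([4050, 109, 2570]);
translate([460, 438, 0]) cube([109, 3202, 2570]);
translate([4401, 438, 0]) cube([109, 3202, 2570]);


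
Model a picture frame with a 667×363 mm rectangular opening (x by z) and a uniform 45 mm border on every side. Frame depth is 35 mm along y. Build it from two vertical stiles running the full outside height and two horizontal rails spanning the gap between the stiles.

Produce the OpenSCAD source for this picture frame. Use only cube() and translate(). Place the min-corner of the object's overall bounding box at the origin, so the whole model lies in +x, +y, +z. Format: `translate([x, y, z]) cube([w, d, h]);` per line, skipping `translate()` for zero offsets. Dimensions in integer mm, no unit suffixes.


cube([45, 35, 453]);
translate([712, 0, 0]) cube([45, 35, 453]);
translate([45, 0, 0]) cube([667, 35, 45]);
translate([45, 0, 408]) cube([667, 35, 45]);


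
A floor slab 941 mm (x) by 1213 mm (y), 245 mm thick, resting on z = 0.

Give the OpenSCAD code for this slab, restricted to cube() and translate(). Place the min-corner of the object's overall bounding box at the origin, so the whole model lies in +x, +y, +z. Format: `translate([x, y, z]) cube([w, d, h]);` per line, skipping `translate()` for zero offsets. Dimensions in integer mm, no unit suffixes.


cube([941, 1213, 245]);


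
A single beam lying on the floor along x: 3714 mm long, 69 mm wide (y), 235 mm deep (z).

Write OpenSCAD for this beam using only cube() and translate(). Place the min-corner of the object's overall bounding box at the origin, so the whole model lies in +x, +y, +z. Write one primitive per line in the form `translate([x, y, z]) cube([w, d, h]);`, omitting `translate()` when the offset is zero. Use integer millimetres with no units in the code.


cube([3714, 69, 235]);


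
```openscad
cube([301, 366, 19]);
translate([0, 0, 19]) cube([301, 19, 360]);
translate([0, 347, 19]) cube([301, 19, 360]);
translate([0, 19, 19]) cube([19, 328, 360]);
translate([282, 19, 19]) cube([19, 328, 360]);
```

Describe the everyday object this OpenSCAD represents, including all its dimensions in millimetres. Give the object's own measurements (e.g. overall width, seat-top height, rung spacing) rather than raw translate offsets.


An open-topped rectangular box: outside dimensions 301×366×379 mm, with a uniform wall and base thickness of 19 mm. The base is a full 301×366 slab on the floor; four walls sit on top of the base. The front and back walls (the −y and +y sides) span the full width; the two side walls fit between them.


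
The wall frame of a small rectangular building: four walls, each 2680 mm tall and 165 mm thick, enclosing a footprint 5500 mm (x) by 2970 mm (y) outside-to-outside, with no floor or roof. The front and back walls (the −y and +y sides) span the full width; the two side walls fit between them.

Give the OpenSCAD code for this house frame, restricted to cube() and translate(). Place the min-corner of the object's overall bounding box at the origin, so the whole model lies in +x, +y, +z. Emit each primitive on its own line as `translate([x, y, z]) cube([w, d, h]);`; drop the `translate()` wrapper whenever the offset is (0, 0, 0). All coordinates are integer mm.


cube([5500, 165, 2680]);
translate([0, 2805, 0]) cube([5500, 165, 2680]);
translate([0, 165, 0]) cube([165, 2640, 2680]);
translate([5335, 165, 0]) cube([165, 2640, 2680]);


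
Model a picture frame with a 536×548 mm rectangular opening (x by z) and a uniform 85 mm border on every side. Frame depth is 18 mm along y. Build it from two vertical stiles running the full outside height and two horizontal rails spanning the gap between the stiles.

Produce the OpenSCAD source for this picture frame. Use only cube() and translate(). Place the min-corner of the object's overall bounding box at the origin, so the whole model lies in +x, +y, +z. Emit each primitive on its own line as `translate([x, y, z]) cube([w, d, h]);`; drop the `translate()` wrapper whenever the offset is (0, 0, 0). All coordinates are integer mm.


cube([85, 18, 718]);
translate([621, 0, 0]) cube([85, 18, 718]);
translate([85, 0, 0]) cube([536, 18, 85]);
translate([85, 0, 633]) cube([536, 18, 85]);


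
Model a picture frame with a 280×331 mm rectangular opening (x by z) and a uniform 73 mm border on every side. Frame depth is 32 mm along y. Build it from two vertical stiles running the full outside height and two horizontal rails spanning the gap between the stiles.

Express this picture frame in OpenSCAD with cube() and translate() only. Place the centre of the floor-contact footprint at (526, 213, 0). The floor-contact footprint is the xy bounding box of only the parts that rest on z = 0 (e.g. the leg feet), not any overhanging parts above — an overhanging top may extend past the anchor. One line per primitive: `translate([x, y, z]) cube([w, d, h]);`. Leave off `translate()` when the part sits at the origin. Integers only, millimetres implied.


translate([313, 197, 0]) cube([73, 32, 477]);
translate([666, 197, 0]) cube([73, 32, 477]);
translate([386, 197, 0]) cube([280, 32, 73]);
translate([386, 197, 404]) cube([280, 32, 73]);


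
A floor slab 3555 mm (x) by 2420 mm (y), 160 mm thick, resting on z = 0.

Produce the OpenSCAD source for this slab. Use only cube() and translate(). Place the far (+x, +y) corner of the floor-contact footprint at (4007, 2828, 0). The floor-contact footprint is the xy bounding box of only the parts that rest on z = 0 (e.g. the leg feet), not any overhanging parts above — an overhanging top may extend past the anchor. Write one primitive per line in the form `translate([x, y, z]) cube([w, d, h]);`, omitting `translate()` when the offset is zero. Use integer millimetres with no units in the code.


translate([452, 408, 0]) cube([3555, 2420, 160]);


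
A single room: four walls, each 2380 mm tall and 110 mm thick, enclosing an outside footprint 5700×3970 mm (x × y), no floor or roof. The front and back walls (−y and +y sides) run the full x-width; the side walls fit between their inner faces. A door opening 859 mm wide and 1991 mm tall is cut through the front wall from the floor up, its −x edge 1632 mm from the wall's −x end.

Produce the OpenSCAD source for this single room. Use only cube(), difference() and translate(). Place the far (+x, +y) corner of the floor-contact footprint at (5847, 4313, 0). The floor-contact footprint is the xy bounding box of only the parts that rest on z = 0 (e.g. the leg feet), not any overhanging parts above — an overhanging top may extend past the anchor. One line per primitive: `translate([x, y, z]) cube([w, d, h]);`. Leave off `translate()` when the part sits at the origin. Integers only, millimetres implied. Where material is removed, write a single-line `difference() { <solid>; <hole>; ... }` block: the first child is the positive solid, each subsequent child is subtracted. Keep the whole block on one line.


difference() { translate([147, 343, 0]) cube([5700, 110, 2380]); translate([1779, 343, 0]) cube([859, 110, 1991]); }
translate([147, 4203, 0]) cube([5700, 110, 2380]);
translate([147, 453, 0]) cube([110, 3750, 2380]);
translate([5737, 453, 0]) cube([110, 3750, 2380]);


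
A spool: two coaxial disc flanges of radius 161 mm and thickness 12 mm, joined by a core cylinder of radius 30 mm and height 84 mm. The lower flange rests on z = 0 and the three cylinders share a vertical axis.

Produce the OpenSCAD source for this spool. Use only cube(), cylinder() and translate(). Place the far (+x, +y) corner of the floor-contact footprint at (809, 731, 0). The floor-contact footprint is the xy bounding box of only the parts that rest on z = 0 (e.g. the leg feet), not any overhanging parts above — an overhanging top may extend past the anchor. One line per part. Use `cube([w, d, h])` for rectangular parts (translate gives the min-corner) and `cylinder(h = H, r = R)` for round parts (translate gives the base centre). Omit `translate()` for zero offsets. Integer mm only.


translate([648, 570, 0]) cylinder(h = 12, r = 161);
translate([648, 570, 12]) cylinder(h = 84, r = 30);
translate([648, 570, 96]) cylinder(h = 12, r = 161);


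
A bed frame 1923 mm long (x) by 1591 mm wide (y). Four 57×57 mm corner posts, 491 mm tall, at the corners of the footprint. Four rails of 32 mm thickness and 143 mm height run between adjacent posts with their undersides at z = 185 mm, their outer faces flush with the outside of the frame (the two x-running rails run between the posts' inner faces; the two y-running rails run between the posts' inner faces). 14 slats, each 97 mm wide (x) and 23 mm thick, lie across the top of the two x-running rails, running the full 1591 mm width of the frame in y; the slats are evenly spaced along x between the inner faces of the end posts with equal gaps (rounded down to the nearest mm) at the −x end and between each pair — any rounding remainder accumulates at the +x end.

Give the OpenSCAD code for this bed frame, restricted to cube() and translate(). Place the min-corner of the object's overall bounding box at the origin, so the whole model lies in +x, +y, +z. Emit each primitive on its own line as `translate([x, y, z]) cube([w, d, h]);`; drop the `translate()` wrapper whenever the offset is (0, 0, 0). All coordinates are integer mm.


cube([57, 57, 491]);
translate([0, 1534, 0]) cube([57, 57, 491]);
translate([1866, 0, 0]) cube([57, 57, 491]);
translate([1866, 1534, 0]) cube([57, 57, 491]);
translate([57, 0, 185]) cube([1809, 32, 143]);
translate([57, 1559, 185]) cube([1809, 32, 143]);
translate([0, 57, 185]) cube([32, 1477, 143]);
translate([1891, 57, 185]) cube([32, 1477, 143]);
translate([87, 0, 328]) cube([97, 1591, 23]);
translate([214, 0, 328]) cube([97, 1591, 23]);
translate([341, 0, 328]) cube([97, 1591, 23]);
translate([468, 0, 328]) cube([97, 1591, 23]);
translate([595, 0, 328]) cube([97, 1591, 23]);
translate([722, 0, 328]) cube([97, 1591, 23]);
translate([849, 0, 328]) cube([97, 1591, 23]);
translate([976, 0, 328]) cube([97, 1591, 23]);
translate([1103, 0, 328]) cube([97, 1591, 23]);
translate([1230, 0, 328]) cube([97, 1591, 23]);
translate([1357, 0, 328]) cube([97, 1591, 23]);
translate([1484, 0, 328]) cube([97, 1591, 23]);
translate([1611, 0, 328]) cube([97, 1591, 23]);
translate([1738, 0, 328]) cube([97, 1591, 23]);


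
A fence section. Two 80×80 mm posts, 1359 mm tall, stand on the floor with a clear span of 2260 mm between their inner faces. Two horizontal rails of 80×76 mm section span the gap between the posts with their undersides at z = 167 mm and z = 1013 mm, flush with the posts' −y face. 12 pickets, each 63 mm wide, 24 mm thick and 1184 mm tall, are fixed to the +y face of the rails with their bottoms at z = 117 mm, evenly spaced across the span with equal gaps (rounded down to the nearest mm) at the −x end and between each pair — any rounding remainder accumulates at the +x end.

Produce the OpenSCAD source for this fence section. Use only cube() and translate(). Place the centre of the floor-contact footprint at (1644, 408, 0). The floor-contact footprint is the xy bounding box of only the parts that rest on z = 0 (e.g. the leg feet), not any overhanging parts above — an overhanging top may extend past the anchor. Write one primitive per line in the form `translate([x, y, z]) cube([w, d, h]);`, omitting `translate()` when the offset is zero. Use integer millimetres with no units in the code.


translate([434, 368, 0]) cube([80, 80, 1359]);
translate([2774, 368, 0]) cube([80, 80, 1359]);
translate([514, 368, 167]) cube([2260, 80, 76]);
translate([514, 368, 1013]) cube([2260, 80, 76]);
translate([629, 448, 117]) cube([63, 24, 1184]);
translate([807, 448, 117]) cube([63, 24, 1184]);
translate([985, 448, 117]) cube([63, 24, 1184]);
translate([1163, 448, 117]) cube([63, 24, 1184]);
translate([1341, 448, 117]) cube([63, 24, 1184]);
translate([1519, 448, 117]) cube([63, 24, 1184]);
translate([1697, 448, 117]) cube([63, 24, 1184]);
translate([1875, 448, 117]) cube([63, 24, 1184]);
translate([2053, 448, 117]) cube([63, 24, 1184]);
translate([2231, 448, 117]) cube([63, 24, 1184]);
translate([2409, 448, 117]) cube([63, 24, 1184]);
translate([2587, 448, 117]) cube([63, 24, 1184]);


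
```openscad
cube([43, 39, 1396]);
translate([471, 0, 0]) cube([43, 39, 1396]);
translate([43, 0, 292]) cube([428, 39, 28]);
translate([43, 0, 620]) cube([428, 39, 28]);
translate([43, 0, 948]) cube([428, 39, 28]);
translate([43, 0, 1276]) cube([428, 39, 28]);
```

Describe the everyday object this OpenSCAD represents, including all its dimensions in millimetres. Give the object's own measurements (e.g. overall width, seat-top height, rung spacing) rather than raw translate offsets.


A straight ladder. Two 43×39 mm vertical rails, 1396 mm tall, stand 514 mm apart (outside-to-outside) with their front faces coplanar on the −y side. 4 rungs, each 39 mm deep and 28 mm tall, span between the inner faces of the rails, front faces flush with the rails. The lowest rung's underside is at z = 292 mm and rungs are spaced 328 mm apart (underside to underside).


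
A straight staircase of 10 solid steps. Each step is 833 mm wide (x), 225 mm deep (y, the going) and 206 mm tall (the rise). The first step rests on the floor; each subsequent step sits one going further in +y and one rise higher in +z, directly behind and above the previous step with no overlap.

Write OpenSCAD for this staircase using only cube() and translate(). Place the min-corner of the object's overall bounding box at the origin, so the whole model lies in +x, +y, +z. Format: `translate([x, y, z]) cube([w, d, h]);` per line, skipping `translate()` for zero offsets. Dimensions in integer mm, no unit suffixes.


cube([833, 225, 206]);
translate([0, 225, 206]) cube([833, 225, 206]);
translate([0, 450, 412]) cube([833, 225, 206]);
translate([0, 675, 618]) cube([833, 225, 206]);
translate([0, 900, 824]) cube([833, 225, 206]);
translate([0, 1125, 1030]) cube([833, 225, 206]);
translate([0, 1350, 1236]) cube([833, 225, 206]);
translate([0, 1575, 1442]) cube([833, 225, 206]);
translate([0, 1800, 1648]) cube([833, 225, 206]);
translate([0, 2025, 1854]) cube([833, 225, 206]);


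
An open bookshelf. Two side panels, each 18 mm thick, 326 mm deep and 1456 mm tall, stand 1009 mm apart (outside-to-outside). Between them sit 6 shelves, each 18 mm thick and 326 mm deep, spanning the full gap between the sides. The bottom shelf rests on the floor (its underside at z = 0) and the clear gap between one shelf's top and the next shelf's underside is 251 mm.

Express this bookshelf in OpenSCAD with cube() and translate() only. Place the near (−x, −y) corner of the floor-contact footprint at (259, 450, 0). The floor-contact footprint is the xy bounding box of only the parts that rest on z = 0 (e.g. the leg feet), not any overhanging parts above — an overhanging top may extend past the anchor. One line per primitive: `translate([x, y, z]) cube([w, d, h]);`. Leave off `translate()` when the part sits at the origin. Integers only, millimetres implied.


translate([259, 450, 0]) cube([18, 326, 1456]);
translate([1250, 450, 0]) cube([18, 326, 1456]);
translate([277, 450, 0]) cube([973, 326, 18]);
translate([277, 450, 269]) cube([973, 326, 18]);
translate([277, 450, 538]) cube([973, 326, 18]);
translate([277, 450, 807]) cube([973, 326, 18]);
translate([277, 450, 1076]) cube([973, 326, 18]);
translate([277, 450, 1345]) cube([973, 326, 18]);


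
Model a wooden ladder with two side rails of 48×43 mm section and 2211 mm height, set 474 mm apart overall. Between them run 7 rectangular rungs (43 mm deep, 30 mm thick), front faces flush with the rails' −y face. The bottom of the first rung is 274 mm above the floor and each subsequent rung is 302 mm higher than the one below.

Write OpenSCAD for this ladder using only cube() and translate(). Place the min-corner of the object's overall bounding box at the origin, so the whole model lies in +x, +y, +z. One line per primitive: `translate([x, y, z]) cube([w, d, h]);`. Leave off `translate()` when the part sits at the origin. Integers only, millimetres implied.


cube([48, 43, 2211]);
translate([426, 0, 0]) cube([48, 43, 2211]);
translate([48, 0, 274]) cube([378, 43, 30]);
translate([48, 0, 576]) cube([378, 43, 30]);
translate([48, 0, 878]) cube([378, 43, 30]);
translate([48, 0, 1180]) cube([378, 43, 30]);
translate([48, 0, 1482]) cube([378, 43, 30]);
translate([48, 0, 1784]) cube([378, 43, 30]);
translate([48, 0, 2086]) cube([378, 43, 30]);
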